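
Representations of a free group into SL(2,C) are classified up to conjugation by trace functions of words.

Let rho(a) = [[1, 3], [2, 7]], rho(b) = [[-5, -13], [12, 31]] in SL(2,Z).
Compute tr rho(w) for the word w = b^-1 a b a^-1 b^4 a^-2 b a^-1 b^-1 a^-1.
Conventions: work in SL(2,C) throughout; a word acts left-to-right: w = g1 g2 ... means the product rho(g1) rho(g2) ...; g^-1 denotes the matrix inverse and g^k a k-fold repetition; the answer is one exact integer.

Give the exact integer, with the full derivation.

rho(b^-1) = [[31, 13], [-12, -5]]
... * rho(a) = [[1, 3], [2, 7]]  ->  [[57, 184], [-22, -71]]
... * rho(b) = [[-5, -13], [12, 31]]  ->  [[1923, 4963], [-742, -1915]]
... * rho(a^-1) = [[7, -3], [-2, 1]]  ->  [[3535, -806], [-1364, 311]]
... * rho(b) = [[-5, -13], [12, 31]]  ->  [[-27347, -70941], [10552, 27373]]
... * rho(b) = [[-5, -13], [12, 31]]  ->  [[-714557, -1843660], [275716, 711387]]
... * rho(b) = [[-5, -13], [12, 31]]  ->  [[-18551135, -47864219], [7158064, 18468689]]
... * rho(b) = [[-5, -13], [12, 31]]  ->  [[-481614953, -1242626034], [185833948, 479474527]]
... * rho(a^-1) = [[7, -3], [-2, 1]]  ->  [[-886052603, 202218825], [341888582, -78027317]]
... * rho(a^-1) = [[7, -3], [-2, 1]]  ->  [[-6606805871, 2860376634], [2549274708, -1103693063]]
... * rho(b) = [[-5, -13], [12, 31]]  ->  [[67358548963, 174560151977], [-25990690296, -67355056157]]
... * rho(a^-1) = [[7, -3], [-2, 1]]  ->  [[122389538787, -27515494912], [-47224719758, 10617014731]]
... * rho(b^-1) = [[31, 13], [-12, -5]]  ->  [[4124261641341, 1728641478791], [-1591370489270, -667006430509]]
... * rho(a^-1) = [[7, -3], [-2, 1]]  ->  [[25412548531805, -10644143445232], [-9805580563872, 4107105037301]]
tr = 25412548531805 + 4107105037301 = 29519653569106

29519653569106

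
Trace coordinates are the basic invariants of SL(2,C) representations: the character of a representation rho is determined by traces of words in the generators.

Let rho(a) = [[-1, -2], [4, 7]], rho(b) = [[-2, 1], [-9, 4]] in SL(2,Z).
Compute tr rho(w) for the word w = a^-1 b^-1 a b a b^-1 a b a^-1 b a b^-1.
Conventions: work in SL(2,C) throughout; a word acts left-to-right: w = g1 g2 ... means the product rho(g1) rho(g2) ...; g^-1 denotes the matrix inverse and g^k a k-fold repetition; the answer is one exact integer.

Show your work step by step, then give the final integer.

-9322141650

rho(a^-1) = [[7, 2], [-4, -1]]
... * rho(b^-1) = [[4, -1], [9, -2]]  ->  [[46, -11], [-25, 6]]
... * rho(a) = [[-1, -2], [4, 7]]  ->  [[-90, -169], [49, 92]]
... * rho(b) = [[-2, 1], [-9, 4]]  ->  [[1701, -766], [-926, 417]]
... * rho(a) = [[-1, -2], [4, 7]]  ->  [[-4765, -8764], [2594, 4771]]
... * rho(b^-1) = [[4, -1], [9, -2]]  ->  [[-97936, 22293], [53315, -12136]]
... * rho(a) = [[-1, -2], [4, 7]]  ->  [[187108, 351923], [-101859, -191582]]
... * rho(b) = [[-2, 1], [-9, 4]]  ->  [[-3541523, 1594800], [1927956, -868187]]
... * rho(a^-1) = [[7, 2], [-4, -1]]  ->  [[-31169861, -8677846], [16968440, 4724099]]
... * rho(b) = [[-2, 1], [-9, 4]]  ->  [[140440336, -65881245], [-76453771, 35864836]]
... * rho(a) = [[-1, -2], [4, 7]]  ->  [[-403965316, -742049387], [219913115, 403961394]]
... * rho(b^-1) = [[4, -1], [9, -2]]  ->  [[-8294305747, 1888064090], [4515305006, -1027835903]]
tr = -8294305747 + -1027835903 = -9322141650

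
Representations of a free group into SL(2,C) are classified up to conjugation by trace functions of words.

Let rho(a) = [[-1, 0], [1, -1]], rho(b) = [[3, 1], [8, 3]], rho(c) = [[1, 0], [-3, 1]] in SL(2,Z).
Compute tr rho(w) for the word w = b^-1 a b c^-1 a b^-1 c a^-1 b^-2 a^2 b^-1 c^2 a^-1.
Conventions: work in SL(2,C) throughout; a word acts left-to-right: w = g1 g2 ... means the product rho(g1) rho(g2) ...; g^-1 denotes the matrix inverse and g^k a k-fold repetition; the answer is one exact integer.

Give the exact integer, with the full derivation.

rho(b^-1) = [[3, -1], [-8, 3]]
... * rho(a) = [[-1, 0], [1, -1]]  ->  [[-4, 1], [11, -3]]
... * rho(b) = [[3, 1], [8, 3]]  ->  [[-4, -1], [9, 2]]
... * rho(c^-1) = [[1, 0], [3, 1]]  ->  [[-7, -1], [15, 2]]
... * rho(a) = [[-1, 0], [1, -1]]  ->  [[6, 1], [-13, -2]]
... * rho(b^-1) = [[3, -1], [-8, 3]]  ->  [[10, -3], [-23, 7]]
... * rho(c) = [[1, 0], [-3, 1]]  ->  [[19, -3], [-44, 7]]
... * rho(a^-1) = [[-1, 0], [-1, -1]]  ->  [[-16, 3], [37, -7]]
... * rho(b^-1) = [[3, -1], [-8, 3]]  ->  [[-72, 25], [167, -58]]
... * rho(b^-1) = [[3, -1], [-8, 3]]  ->  [[-416, 147], [965, -341]]
... * rho(a) = [[-1, 0], [1, -1]]  ->  [[563, -147], [-1306, 341]]
... * rho(a) = [[-1, 0], [1, -1]]  ->  [[-710, 147], [1647, -341]]
... * rho(b^-1) = [[3, -1], [-8, 3]]  ->  [[-3306, 1151], [7669, -2670]]
... * rho(c) = [[1, 0], [-3, 1]]  ->  [[-6759, 1151], [15679, -2670]]
... * rho(c) = [[1, 0], [-3, 1]]  ->  [[-10212, 1151], [23689, -2670]]
... * rho(a^-1) = [[-1, 0], [-1, -1]]  ->  [[9061, -1151], [-21019, 2670]]
tr = 9061 + 2670 = 11731

11731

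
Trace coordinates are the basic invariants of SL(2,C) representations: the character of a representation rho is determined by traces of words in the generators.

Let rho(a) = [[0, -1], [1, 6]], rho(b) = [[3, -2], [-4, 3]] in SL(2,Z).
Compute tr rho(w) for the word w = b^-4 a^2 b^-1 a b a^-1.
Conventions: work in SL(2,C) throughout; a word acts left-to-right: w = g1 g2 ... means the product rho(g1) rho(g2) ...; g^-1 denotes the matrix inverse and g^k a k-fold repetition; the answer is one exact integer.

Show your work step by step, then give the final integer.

rho(b^-1) = [[3, 2], [4, 3]]
... * rho(b^-1) = [[3, 2], [4, 3]]  ->  [[17, 12], [24, 17]]
... * rho(b^-1) = [[3, 2], [4, 3]]  ->  [[99, 70], [140, 99]]
... * rho(b^-1) = [[3, 2], [4, 3]]  ->  [[577, 408], [816, 577]]
... * rho(a) = [[0, -1], [1, 6]]  ->  [[408, 1871], [577, 2646]]
... * rho(a) = [[0, -1], [1, 6]]  ->  [[1871, 10818], [2646, 15299]]
... * rho(b^-1) = [[3, 2], [4, 3]]  ->  [[48885, 36196], [69134, 51189]]
... * rho(a) = [[0, -1], [1, 6]]  ->  [[36196, 168291], [51189, 238000]]
... * rho(b) = [[3, -2], [-4, 3]]  ->  [[-564576, 432481], [-798433, 611622]]
... * rho(a^-1) = [[6, 1], [-1, 0]]  ->  [[-3819937, -564576], [-5402220, -798433]]
tr = -3819937 + -798433 = -4618370

-4618370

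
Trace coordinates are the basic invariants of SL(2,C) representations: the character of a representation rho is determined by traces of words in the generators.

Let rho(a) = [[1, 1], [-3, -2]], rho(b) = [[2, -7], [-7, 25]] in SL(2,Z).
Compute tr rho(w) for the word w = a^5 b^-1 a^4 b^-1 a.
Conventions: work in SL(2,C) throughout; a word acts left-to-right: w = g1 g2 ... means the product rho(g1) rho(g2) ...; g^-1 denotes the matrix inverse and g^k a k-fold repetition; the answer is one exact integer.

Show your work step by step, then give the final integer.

190

rho(a) = [[1, 1], [-3, -2]]
... * rho(a) = [[1, 1], [-3, -2]]  ->  [[-2, -1], [3, 1]]
... * rho(a) = [[1, 1], [-3, -2]]  ->  [[1, 0], [0, 1]]
... * rho(a) = [[1, 1], [-3, -2]]  ->  [[1, 1], [-3, -2]]
... * rho(a) = [[1, 1], [-3, -2]]  ->  [[-2, -1], [3, 1]]
... * rho(b^-1) = [[25, 7], [7, 2]]  ->  [[-57, -16], [82, 23]]
... * rho(a) = [[1, 1], [-3, -2]]  ->  [[-9, -25], [13, 36]]
... * rho(a) = [[1, 1], [-3, -2]]  ->  [[66, 41], [-95, -59]]
... * rho(a) = [[1, 1], [-3, -2]]  ->  [[-57, -16], [82, 23]]
... * rho(a) = [[1, 1], [-3, -2]]  ->  [[-9, -25], [13, 36]]
... * rho(b^-1) = [[25, 7], [7, 2]]  ->  [[-400, -113], [577, 163]]
... * rho(a) = [[1, 1], [-3, -2]]  ->  [[-61, -174], [88, 251]]
tr = -61 + 251 = 190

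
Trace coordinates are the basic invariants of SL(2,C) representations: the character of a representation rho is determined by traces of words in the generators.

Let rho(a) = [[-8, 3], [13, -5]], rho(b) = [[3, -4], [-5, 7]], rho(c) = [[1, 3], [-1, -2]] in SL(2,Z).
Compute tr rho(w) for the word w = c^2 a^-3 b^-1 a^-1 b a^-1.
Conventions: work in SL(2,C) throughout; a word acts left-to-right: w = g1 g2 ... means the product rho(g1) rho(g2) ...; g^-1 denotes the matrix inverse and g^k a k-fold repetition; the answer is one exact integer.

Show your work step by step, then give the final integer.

rho(c) = [[1, 3], [-1, -2]]
... * rho(c) = [[1, 3], [-1, -2]]  ->  [[-2, -3], [1, 1]]
... * rho(a^-1) = [[-5, -3], [-13, -8]]  ->  [[49, 30], [-18, -11]]
... * rho(a^-1) = [[-5, -3], [-13, -8]]  ->  [[-635, -387], [233, 142]]
... * rho(a^-1) = [[-5, -3], [-13, -8]]  ->  [[8206, 5001], [-3011, -1835]]
... * rho(b^-1) = [[7, 4], [5, 3]]  ->  [[82447, 47827], [-30252, -17549]]
... * rho(a^-1) = [[-5, -3], [-13, -8]]  ->  [[-1033986, -629957], [379397, 231148]]
... * rho(b) = [[3, -4], [-5, 7]]  ->  [[47827, -273755], [-17549, 100448]]
... * rho(a^-1) = [[-5, -3], [-13, -8]]  ->  [[3319680, 2046559], [-1218079, -750937]]
tr = 3319680 + -750937 = 2568743

2568743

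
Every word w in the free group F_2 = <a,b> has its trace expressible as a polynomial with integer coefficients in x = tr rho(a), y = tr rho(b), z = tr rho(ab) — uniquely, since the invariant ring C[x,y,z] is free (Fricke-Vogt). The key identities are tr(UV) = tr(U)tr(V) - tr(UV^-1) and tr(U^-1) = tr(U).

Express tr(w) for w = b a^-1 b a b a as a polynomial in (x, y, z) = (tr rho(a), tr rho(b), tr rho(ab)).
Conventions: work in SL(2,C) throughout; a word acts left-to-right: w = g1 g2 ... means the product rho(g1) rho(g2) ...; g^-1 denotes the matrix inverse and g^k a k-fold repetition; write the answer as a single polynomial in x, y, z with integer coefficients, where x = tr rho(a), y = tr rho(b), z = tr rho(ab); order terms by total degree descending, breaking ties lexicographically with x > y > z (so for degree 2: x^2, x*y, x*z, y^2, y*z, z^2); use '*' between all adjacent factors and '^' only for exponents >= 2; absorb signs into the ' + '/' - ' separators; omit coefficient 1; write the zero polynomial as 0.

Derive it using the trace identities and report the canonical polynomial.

tr(a b a b) = tr(b a)*tr(b a) - tr(1)   [split at a repeated b] = z^2 - 2
tr(a b a) = tr(a)*tr(b a) - tr(b)   [square of a] = x*z - y
tr(b a b a b) = tr(b)*tr(a b a b) - tr(a b a)   [square of b] = y*z^2 - x*z - y
tr(b a b a b a) = tr(b a b a)*tr(b a) - tr(a b)   [split at a repeated b] = z^3 - 3*z
tr(b a^-1 b a b a) = tr(b a b a b)*tr(a) - tr(b a b a b a)   [inverse elimination on a] = x*y*z^2 - x^2*z - z^3 - x*y + 3*z

x*y*z^2 - x^2*z - z^3 - x*y + 3*z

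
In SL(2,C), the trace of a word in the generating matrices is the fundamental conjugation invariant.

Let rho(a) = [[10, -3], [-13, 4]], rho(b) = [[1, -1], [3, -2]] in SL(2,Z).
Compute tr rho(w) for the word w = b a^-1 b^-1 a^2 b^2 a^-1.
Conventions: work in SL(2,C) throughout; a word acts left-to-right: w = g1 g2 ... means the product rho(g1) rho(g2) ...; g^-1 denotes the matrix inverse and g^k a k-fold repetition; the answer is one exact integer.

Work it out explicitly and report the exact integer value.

87326

rho(b) = [[1, -1], [3, -2]]
... * rho(a^-1) = [[4, 3], [13, 10]]  ->  [[-9, -7], [-14, -11]]
... * rho(b^-1) = [[-2, 1], [-3, 1]]  ->  [[39, -16], [61, -25]]
... * rho(a) = [[10, -3], [-13, 4]]  ->  [[598, -181], [935, -283]]
... * rho(a) = [[10, -3], [-13, 4]]  ->  [[8333, -2518], [13029, -3937]]
... * rho(b) = [[1, -1], [3, -2]]  ->  [[779, -3297], [1218, -5155]]
... * rho(b) = [[1, -1], [3, -2]]  ->  [[-9112, 5815], [-14247, 9092]]
... * rho(a^-1) = [[4, 3], [13, 10]]  ->  [[39147, 30814], [61208, 48179]]
tr = 39147 + 48179 = 87326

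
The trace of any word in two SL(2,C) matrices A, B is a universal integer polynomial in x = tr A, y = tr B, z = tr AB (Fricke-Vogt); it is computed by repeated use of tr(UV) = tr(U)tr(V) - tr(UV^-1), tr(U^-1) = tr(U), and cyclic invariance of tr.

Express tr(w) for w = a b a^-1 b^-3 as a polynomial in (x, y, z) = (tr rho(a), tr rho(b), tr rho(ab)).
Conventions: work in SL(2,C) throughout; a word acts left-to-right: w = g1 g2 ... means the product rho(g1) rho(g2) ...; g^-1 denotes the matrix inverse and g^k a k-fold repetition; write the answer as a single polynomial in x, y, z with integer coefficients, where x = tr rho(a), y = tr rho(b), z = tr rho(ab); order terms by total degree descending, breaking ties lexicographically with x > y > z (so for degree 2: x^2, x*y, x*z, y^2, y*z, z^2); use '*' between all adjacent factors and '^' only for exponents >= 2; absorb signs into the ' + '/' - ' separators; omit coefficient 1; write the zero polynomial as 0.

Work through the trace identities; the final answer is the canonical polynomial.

-x*y^3*z + x^2*y^2 + y^4 + y^2*z^2 + x*y*z - x^2 - 4*y^2 - z^2 + 2

trace(a b a) = trace(a)*trace(b a) - trace(b)   [square of a] = x*z - y
so trace(a b a b) = trace(b a)*trace(b a) - trace(1)   [split at a repeated b] = z^2 - 2
trace(b^-1 a b a) = trace(a b a)*trace(b) - trace(a b a b)   [inverse elimination on b] = x*y*z - y^2 - z^2 + 2
trace(b^-1 a b a^-1) = trace(b^-1 a b)*trace(a) - trace(b^-1 a b a)   [inverse elimination on a] = -x*y*z + x^2 + y^2 + z^2 - 2
trace(b^-2 a b a^-1) = trace(b^-1 a b a^-1)*trace(b) - trace(b^-1 a b a^-1 b)   [inverse elimination on b] = -x*y^2*z + x^2*y + y^3 + y*z^2 - 3*y
trace(a b a^-1 b^-3) = trace(b^-2 a b a^-1)*trace(b) - trace(b^-2 a b a^-1 b)   [inverse elimination on b] = -x*y^3*z + x^2*y^2 + y^4 + y^2*z^2 + x*y*z - x^2 - 4*y^2 - z^2 + 2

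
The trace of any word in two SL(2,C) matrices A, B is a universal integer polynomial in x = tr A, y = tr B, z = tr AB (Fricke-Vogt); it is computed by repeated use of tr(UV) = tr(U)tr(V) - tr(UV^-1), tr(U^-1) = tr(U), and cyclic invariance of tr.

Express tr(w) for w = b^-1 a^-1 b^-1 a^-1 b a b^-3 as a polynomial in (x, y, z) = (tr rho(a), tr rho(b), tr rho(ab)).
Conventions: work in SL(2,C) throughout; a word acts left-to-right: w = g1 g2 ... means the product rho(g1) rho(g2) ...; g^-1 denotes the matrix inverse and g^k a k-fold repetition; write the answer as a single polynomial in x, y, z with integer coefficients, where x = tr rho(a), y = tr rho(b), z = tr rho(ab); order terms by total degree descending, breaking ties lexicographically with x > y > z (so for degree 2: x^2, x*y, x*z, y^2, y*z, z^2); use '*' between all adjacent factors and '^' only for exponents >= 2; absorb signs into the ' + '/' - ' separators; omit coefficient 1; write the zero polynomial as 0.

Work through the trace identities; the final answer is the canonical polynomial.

-x*y^4*z^2 + x^2*y^3*z + y^5*z + y^3*z^3 + 2*x*y^2*z^2 - 2*x^2*y*z - 5*y^3*z - 2*y*z^3 - x*y^2 + 6*y*z + x

tr(b^-1) = tr(b) = y
tr(b^-2) = tr(b^-1) * tr(b) - tr(1) = y^2 - 2
tr(b^-3) = tr(b^-2) * tr(b) - tr(b^-1) = y^3 - 3*y
tr(a b a) = tr(a) * tr(b a) - tr(b) = x*z - y
tr(a b a b) = tr(b a) * tr(b a) - tr(1) = z^2 - 2
tr(b^-1 a b a) = tr(a b a) * tr(b) - tr(a b a b) = x*y*z - y^2 - z^2 + 2
tr(b^-1 a b a b^-1) = tr(b^-1 a b a) * tr(b) - tr(b^-1 a b a b) = x*y^2*z - y^3 - y*z^2 - x*z + 3*y
tr(b^-1 a b a b^-2) = tr(b^-1 a b a b^-1) * tr(b) - tr(b^-1 a b a) = x*y^3*z - y^4 - y^2*z^2 - 2*x*y*z + 4*y^2 + z^2 - 2
tr(a b a^2) = tr(a) * tr(b a^2) - tr(b a) = x^2*z - x*y - z
tr(b a b) = tr(b) * tr(a b) - tr(a) = y*z - x
tr(a b a^2 b) = tr(a) * tr(b a b a) - tr(b a b) = x*z^2 - y*z - x
tr(a b^-1 a b a) = tr(a b a^2) * tr(b) - tr(a b a^2 b) = x^2*y*z - x*y^2 - x*z^2 + x
tr(a b a b a b) = tr(b a) * tr(b a b a) - tr(b^-1 a^-1) = z^3 - 3*z
tr(a b^-1 a b a b) = tr(a b a b a) * tr(b) - tr(a b a b a b) = x*y*z^2 - y^2*z - z^3 - x*y + 3*z
tr(b^-1 a b^-1 a b a) = tr(a b^-1 a b a) * tr(b) - tr(a b^-1 a b a b) = x^2*y^2*z - x*y^3 - 2*x*y*z^2 + y^2*z + z^3 + 2*x*y - 3*z
tr(b^-1 a b a b^-2 a) = tr(b^-1 a b^-1 a b a) * tr(b) - tr(b^-1 a b^-1 a b a b) = x^2*y^3*z - x*y^4 - 2*x*y^2*z^2 - x^2*y*z + y^3*z + y*z^3 + 3*x*y^2 + x*z^2 - 3*y*z - x
tr(b^-1 a^-1 b^-1 a b a b^-1) = tr(b^-1 a b a b^-2) * tr(a) - tr(b^-1 a b a b^-2 a) = x*y^2*z^2 - x^2*y*z - y^3*z - y*z^3 + x*y^2 + 3*y*z - x
tr(a^-1 b^-1 a b a b) = tr(b^-1 a b a b) * tr(a) - tr(b^-1 a b a b a) = -x*y*z^2 + x^2*z + y^2*z + z^3 - 3*z
tr(b^-1 a^-1 b^-1 a b a) = tr(a^-1 b^-1 a b a) * tr(b) - tr(a^-1 b^-1 a b a b) = x*y*z^2 - x^2*z - y^2*z - z^3 + x*y + 3*z
tr(b a b^-3 a^-1 b^-1 a) = tr(b^-1 a^-1 b^-1 a b a b^-1) * tr(b) - tr(b^-1 a^-1 b^-1 a b a) = x*y^3*z^2 - x^2*y^2*z - y^4*z - y^2*z^3 + x*y^3 - x*y*z^2 + x^2*z + 4*y^2*z + z^3 - 2*x*y - 3*z
tr(b^-3 a^-1 b^-1 a^-1 b a) = tr(b a b^-3 a^-1 b^-1) * tr(a) - tr(b a b^-3 a^-1 b^-1 a) = -x*y^3*z^2 + x^2*y^2*z + y^4*z + y^2*z^3 + x*y*z^2 - x^2*z - 4*y^2*z - z^3 - x*y + 3*z
tr(b^-2 a^-1 b^-1 a^-1 b a) = tr(b^-1 a^-1 b^-1 a^-1 b a) * tr(b) - tr(b^-1 a^-1 b^-1 a^-1 b a b) = -x*y^2*z^2 + x^2*y*z + y^3*z + y*z^3 - 3*y*z - x
tr(b^-1 a^-1 b^-1 a^-1 b a b^-3) = tr(b^-3 a^-1 b^-1 a^-1 b a) * tr(b) - tr(b^-3 a^-1 b^-1 a^-1 b a b) = -x*y^4*z^2 + x^2*y^3*z + y^5*z + y^3*z^3 + 2*x*y^2*z^2 - 2*x^2*y*z - 5*y^3*z - 2*y*z^3 - x*y^2 + 6*y*z + x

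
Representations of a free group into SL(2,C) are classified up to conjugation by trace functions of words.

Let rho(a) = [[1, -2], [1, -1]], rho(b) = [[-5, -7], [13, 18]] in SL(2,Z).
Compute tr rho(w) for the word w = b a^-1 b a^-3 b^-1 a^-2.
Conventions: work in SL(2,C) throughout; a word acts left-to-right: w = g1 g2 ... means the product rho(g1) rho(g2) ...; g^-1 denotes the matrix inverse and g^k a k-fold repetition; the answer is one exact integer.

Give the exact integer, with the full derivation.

-13

rho(b) = [[-5, -7], [13, 18]]
... * rho(a^-1) = [[-1, 2], [-1, 1]]  ->  [[12, -17], [-31, 44]]
... * rho(b) = [[-5, -7], [13, 18]]  ->  [[-281, -390], [727, 1009]]
... * rho(a^-1) = [[-1, 2], [-1, 1]]  ->  [[671, -952], [-1736, 2463]]
... * rho(a^-1) = [[-1, 2], [-1, 1]]  ->  [[281, 390], [-727, -1009]]
... * rho(a^-1) = [[-1, 2], [-1, 1]]  ->  [[-671, 952], [1736, -2463]]
... * rho(b^-1) = [[18, 7], [-13, -5]]  ->  [[-24454, -9457], [63267, 24467]]
... * rho(a^-1) = [[-1, 2], [-1, 1]]  ->  [[33911, -58365], [-87734, 151001]]
... * rho(a^-1) = [[-1, 2], [-1, 1]]  ->  [[24454, 9457], [-63267, -24467]]
tr = 24454 + -24467 = -13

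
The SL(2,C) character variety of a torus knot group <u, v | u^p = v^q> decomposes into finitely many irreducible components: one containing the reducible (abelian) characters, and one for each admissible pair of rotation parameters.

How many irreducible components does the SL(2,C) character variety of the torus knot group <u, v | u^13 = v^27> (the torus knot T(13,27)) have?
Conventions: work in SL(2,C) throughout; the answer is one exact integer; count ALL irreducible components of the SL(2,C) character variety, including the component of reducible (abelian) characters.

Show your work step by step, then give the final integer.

In the torus knot group T(13,27), u^13 = v^27 is central, so an irreducible representation sends it to +I or -I (Schur).
So on each irreducible component the traces are pinned: tr(u) = 2*cos(pi*alpha/13) with 1 <= alpha <= 12, tr(v) = 2*cos(pi*beta/27) with 1 <= beta <= 26.
The two central values (-1)^alpha I and (-1)^beta I must be the same matrix, so alpha and beta share a parity.
Counting: 6 odd alphas x 13 odd betas + 6 even alphas x 13 even betas = 78 + 78 = 156.
Total: 156 irreducible-character components + 1 reducible (abelian) component = 157.

157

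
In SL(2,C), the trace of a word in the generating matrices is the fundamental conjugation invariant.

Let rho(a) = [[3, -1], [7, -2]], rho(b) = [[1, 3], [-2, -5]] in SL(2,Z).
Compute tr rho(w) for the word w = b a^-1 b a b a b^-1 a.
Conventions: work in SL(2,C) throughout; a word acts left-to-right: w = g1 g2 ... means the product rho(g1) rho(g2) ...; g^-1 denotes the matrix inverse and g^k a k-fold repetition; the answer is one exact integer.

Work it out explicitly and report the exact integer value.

2092161

rho(b) = [[1, 3], [-2, -5]]
... * rho(a^-1) = [[-2, 1], [-7, 3]]  ->  [[-23, 10], [39, -17]]
... * rho(b) = [[1, 3], [-2, -5]]  ->  [[-43, -119], [73, 202]]
... * rho(a) = [[3, -1], [7, -2]]  ->  [[-962, 281], [1633, -477]]
... * rho(b) = [[1, 3], [-2, -5]]  ->  [[-1524, -4291], [2587, 7284]]
... * rho(a) = [[3, -1], [7, -2]]  ->  [[-34609, 10106], [58749, -17155]]
... * rho(b^-1) = [[-5, -3], [2, 1]]  ->  [[193257, 113933], [-328055, -193402]]
... * rho(a) = [[3, -1], [7, -2]]  ->  [[1377302, -421123], [-2337979, 714859]]
tr = 1377302 + 714859 = 2092161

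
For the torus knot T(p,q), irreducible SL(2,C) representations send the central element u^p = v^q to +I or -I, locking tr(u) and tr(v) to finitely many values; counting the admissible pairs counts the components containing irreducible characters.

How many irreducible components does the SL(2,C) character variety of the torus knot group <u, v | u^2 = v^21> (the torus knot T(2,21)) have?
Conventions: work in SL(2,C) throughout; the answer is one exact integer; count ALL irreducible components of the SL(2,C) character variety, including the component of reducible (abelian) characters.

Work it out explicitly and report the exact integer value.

In the torus knot group T(2,21), u^2 = v^21 is central, so an irreducible representation sends it to +I or -I (Schur).
On an irreducible component, tr(u) is locked at 2*cos(pi*alpha/2) for some alpha in 1..1, and tr(v) at 2*cos(pi*beta/21) for some beta in 1..20.
Consistency of u^2 = (-1)^alpha I with v^21 = (-1)^beta I forces alpha = beta (mod 2).
Counting: 1 odd alphas x 10 odd betas + 0 even alphas x 10 even betas = 10 + 0 = 10.
Total: 10 irreducible-character components + 1 reducible (abelian) component = 11.

11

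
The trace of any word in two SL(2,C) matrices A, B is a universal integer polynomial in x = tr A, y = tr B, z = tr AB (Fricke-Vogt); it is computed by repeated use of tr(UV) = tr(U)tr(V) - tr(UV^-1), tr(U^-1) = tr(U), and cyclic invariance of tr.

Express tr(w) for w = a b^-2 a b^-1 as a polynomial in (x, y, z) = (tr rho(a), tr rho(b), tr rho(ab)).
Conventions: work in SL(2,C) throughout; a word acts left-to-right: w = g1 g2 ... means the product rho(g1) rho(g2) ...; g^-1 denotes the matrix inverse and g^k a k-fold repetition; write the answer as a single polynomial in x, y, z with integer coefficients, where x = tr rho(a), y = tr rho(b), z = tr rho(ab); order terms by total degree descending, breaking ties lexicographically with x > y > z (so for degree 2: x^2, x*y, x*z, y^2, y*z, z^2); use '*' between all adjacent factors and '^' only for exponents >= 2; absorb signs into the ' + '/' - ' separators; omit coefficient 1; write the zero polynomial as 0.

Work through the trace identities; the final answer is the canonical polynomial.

trace(a^2) = trace(a) * trace(a) - trace(1)  (reduce the a square) = x^2 - 2
trace(a^2 b) = trace(a) * trace(b a) - trace(b)  (reduce the a square) = x*z - y
trace(a b^-1 a) = trace(a^2) * trace(b) - trace(a^2 b)  (eliminate b^-1) = x^2*y - x*z - y
trace(a b a b) = trace(a b) * trace(a b) - trace(1)  (split on a) = z^2 - 2
trace(a b^-1 a b) = trace(a b a) * trace(b) - trace(a b a b)  (eliminate b^-1) = x*y*z - y^2 - z^2 + 2
trace(a b^-1 a b^-1) = trace(a b^-1 a) * trace(b) - trace(a b^-1 a b)  (eliminate b^-1) = x^2*y^2 - 2*x*y*z + z^2 - 2
trace(a b^-2 a b^-1) = trace(a b^-1 a b^-1) * trace(b) - trace(a b^-1 a)  (eliminate b^-1) = x^2*y^3 - 2*x*y^2*z - x^2*y + y*z^2 + x*z - y

x^2*y^3 - 2*x*y^2*z - x^2*y + y*z^2 + x*z - y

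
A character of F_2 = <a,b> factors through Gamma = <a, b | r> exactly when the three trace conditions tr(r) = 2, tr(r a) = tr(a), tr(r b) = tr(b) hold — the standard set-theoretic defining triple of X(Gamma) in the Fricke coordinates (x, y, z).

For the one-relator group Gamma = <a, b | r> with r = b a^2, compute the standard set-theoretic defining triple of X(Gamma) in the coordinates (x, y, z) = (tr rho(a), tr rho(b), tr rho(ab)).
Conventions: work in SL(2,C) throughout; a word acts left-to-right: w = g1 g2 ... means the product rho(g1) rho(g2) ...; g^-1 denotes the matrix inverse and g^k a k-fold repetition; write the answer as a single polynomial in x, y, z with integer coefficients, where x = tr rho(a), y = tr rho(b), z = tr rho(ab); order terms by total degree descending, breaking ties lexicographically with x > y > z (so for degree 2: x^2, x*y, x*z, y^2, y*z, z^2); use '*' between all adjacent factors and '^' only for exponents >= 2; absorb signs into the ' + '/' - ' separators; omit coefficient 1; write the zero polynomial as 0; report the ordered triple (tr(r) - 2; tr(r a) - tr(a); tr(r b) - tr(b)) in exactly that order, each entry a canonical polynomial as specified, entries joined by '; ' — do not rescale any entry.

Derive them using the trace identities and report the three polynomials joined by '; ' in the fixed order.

trace(b a^2) = trace(a) * trace(b a) - trace(b)   [square of a] = x*z - y
trace(b a^3) = trace(a) * trace(a b a) - trace(a b)   [square of a] = x^2*z - x*y - z
trace(b^2 a) = trace(b) * trace(a b) - trace(a) = y*z - x
trace(b^2) = trace(b) * trace(b) - trace(1) = y^2 - 2
trace(b a^2 b) = trace(a) * trace(b^2 a) - trace(b^2) = x*y*z - x^2 - y^2 + 2
assemble the triple (trace(r) - 2; trace(r a) - x; trace(r b) - y)

x*z - y - 2; x^2*z - x*y - x - z; x*y*z - x^2 - y^2 - y + 2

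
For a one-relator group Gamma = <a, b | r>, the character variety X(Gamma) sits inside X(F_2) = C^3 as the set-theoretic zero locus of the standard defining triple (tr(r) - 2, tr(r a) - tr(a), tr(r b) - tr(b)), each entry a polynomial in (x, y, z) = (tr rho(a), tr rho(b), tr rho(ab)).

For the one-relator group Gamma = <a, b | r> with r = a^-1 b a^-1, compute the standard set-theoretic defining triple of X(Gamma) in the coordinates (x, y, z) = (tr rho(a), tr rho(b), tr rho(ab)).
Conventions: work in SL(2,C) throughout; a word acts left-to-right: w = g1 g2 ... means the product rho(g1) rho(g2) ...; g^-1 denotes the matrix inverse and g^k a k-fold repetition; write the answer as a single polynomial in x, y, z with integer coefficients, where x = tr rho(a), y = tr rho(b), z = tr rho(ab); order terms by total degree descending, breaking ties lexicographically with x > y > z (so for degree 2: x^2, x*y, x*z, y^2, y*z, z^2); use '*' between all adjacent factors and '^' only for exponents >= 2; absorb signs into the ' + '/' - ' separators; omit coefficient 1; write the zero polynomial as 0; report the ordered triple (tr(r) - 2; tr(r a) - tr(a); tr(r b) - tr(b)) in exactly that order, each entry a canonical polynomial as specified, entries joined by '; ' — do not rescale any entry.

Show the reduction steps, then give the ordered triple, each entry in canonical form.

apply: tr(a^-1 b) = tr(b)*tr(a) - tr(b a) = x*y - z
use: tr(a^-1 b a^-1) = tr(a^-1 b)*tr(a) - tr(a^-1 b a) = x^2*y - x*z - y
tr(b^2) = tr(b)*tr(b) - tr(1)   [square of b] = y^2 - 2
apply: tr(b^2 a) = tr(b)*tr(a b) - tr(a)   [square of b] = y*z - x
apply: tr(b a^-1 b) = tr(b^2)*tr(a) - tr(b^2 a)   [inverse elimination on a] = x*y^2 - y*z - x
tr(b a b a) = tr(a b)*tr(a b) - tr(1)   [split at a repeated a] = z^2 - 2
tr(b a^-1 b a) = tr(b a b)*tr(a) - tr(b a b a)   [inverse elimination on a] = x*y*z - x^2 - z^2 + 2
tr(a^-1 b a^-1 b) = tr(b a^-1 b)*tr(a) - tr(b a^-1 b a)   [inverse elimination on a] = x^2*y^2 - 2*x*y*z + z^2 - 2
assemble the triple (tr(r) - 2; tr(r a) - x; tr(r b) - y)

x^2*y - x*z - y - 2; x*y - x - z; x^2*y^2 - 2*x*y*z + z^2 - y - 2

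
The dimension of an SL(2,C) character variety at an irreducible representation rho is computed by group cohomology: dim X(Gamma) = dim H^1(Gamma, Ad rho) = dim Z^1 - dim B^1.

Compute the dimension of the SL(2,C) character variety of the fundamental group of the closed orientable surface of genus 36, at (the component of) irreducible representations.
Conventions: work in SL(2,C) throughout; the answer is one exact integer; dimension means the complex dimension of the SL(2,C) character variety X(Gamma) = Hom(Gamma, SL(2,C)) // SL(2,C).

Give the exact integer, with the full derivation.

210

The genus-36 surface group: 2g = 72 generators, one relator prod [a_i, b_i].
Before the relator condition, cocycle space has dim 3*72 = 216.
H^2 = coker(d_2) is dual to H^0 = 0 at irreducible rho (Poincare duality), so d_2 is onto: dim Z^1 = 213.
Coboundaries contribute dim B^1 = 3 (injective at irreducible rho).
Hence dim X = 213 - 3 = 210.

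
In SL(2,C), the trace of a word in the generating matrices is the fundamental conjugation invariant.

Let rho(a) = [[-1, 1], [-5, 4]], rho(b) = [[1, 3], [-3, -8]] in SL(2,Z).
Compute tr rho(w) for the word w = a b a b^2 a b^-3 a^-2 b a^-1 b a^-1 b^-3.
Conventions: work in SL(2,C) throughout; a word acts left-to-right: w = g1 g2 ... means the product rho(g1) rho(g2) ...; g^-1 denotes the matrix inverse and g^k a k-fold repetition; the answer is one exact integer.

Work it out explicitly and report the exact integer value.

183391394886957

rho(a) = [[-1, 1], [-5, 4]]
... * rho(b) = [[1, 3], [-3, -8]]  ->  [[-4, -11], [-17, -47]]
... * rho(a) = [[-1, 1], [-5, 4]]  ->  [[59, -48], [252, -205]]
... * rho(b) = [[1, 3], [-3, -8]]  ->  [[203, 561], [867, 2396]]
... * rho(b) = [[1, 3], [-3, -8]]  ->  [[-1480, -3879], [-6321, -16567]]
... * rho(a) = [[-1, 1], [-5, 4]]  ->  [[20875, -16996], [89156, -72589]]
... * rho(b^-1) = [[-8, -3], [3, 1]]  ->  [[-217988, -79621], [-931015, -340057]]
... * rho(b^-1) = [[-8, -3], [3, 1]]  ->  [[1505041, 574343], [6427949, 2452988]]
... * rho(b^-1) = [[-8, -3], [3, 1]]  ->  [[-10317299, -3940780], [-44064628, -16830859]]
... * rho(a^-1) = [[4, -1], [5, -1]]  ->  [[-60973096, 14258079], [-260412807, 60895487]]
... * rho(a^-1) = [[4, -1], [5, -1]]  ->  [[-172601989, 46715017], [-737173793, 199517320]]
... * rho(b) = [[1, 3], [-3, -8]]  ->  [[-312747040, -891526103], [-1335725753, -3807659939]]
... * rho(a^-1) = [[4, -1], [5, -1]]  ->  [[-5708618675, 1204273143], [-24381202707, 5143385692]]
... * rho(b) = [[1, 3], [-3, -8]]  ->  [[-9321438104, -26760041169], [-39811359783, -114290693657]]
... * rho(a^-1) = [[4, -1], [5, -1]]  ->  [[-171085958261, 36081479273], [-730698907417, 154102053440]]
... * rho(b^-1) = [[-8, -3], [3, 1]]  ->  [[1476932103907, 549339354056], [6307897419656, 2346198775691]]
... * rho(b^-1) = [[-8, -3], [3, 1]]  ->  [[-10167438769088, -3881456957665], [-43424583030175, -16577493483277]]
... * rho(b^-1) = [[-8, -3], [3, 1]]  ->  [[69695139279709, 26620859349599], [297664183791569, 113696255607248]]
tr = 69695139279709 + 113696255607248 = 183391394886957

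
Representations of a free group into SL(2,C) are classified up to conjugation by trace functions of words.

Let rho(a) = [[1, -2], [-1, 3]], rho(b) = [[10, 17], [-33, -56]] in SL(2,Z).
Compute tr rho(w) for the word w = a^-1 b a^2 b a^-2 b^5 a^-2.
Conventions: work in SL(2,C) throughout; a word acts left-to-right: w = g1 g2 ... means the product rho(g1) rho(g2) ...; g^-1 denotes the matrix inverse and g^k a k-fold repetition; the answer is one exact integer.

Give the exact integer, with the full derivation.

rho(a^-1) = [[3, 2], [1, 1]]
... * rho(b) = [[10, 17], [-33, -56]]  ->  [[-36, -61], [-23, -39]]
... * rho(a) = [[1, -2], [-1, 3]]  ->  [[25, -111], [16, -71]]
... * rho(a) = [[1, -2], [-1, 3]]  ->  [[136, -383], [87, -245]]
... * rho(b) = [[10, 17], [-33, -56]]  ->  [[13999, 23760], [8955, 15199]]
... * rho(a^-1) = [[3, 2], [1, 1]]  ->  [[65757, 51758], [42064, 33109]]
... * rho(a^-1) = [[3, 2], [1, 1]]  ->  [[249029, 183272], [159301, 117237]]
... * rho(b) = [[10, 17], [-33, -56]]  ->  [[-3557686, -6029739], [-2275811, -3857155]]
... * rho(b) = [[10, 17], [-33, -56]]  ->  [[163404527, 277184722], [104528005, 177311893]]
... * rho(b) = [[10, 17], [-33, -56]]  ->  [[-7513050556, -12744467473], [-4806012419, -8152489923]]
... * rho(b) = [[10, 17], [-33, -56]]  ->  [[345436921049, 585968319036], [220972043269, 374837224565]]
... * rho(b) = [[10, 17], [-33, -56]]  ->  [[-15882585317698, -26941798208183], [-10159907977955, -17234359840067]]
... * rho(a^-1) = [[3, 2], [1, 1]]  ->  [[-74589554161277, -58706968843579], [-47714083773932, -37554175795977]]
... * rho(a^-1) = [[3, 2], [1, 1]]  ->  [[-282475631327410, -207886077166133], [-180696427117773, -132982343343841]]
tr = -282475631327410 + -132982343343841 = -415457974671251

-415457974671251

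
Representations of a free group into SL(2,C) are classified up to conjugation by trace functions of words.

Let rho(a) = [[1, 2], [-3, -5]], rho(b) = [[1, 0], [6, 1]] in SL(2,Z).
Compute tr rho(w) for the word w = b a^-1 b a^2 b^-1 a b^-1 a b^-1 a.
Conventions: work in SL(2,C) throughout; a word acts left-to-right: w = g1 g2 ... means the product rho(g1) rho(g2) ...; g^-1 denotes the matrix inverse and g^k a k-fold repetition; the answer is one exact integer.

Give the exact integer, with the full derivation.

rho(b) = [[1, 0], [6, 1]]
... * rho(a^-1) = [[-5, -2], [3, 1]]  ->  [[-5, -2], [-27, -11]]
... * rho(b) = [[1, 0], [6, 1]]  ->  [[-17, -2], [-93, -11]]
... * rho(a) = [[1, 2], [-3, -5]]  ->  [[-11, -24], [-60, -131]]
... * rho(a) = [[1, 2], [-3, -5]]  ->  [[61, 98], [333, 535]]
... * rho(b^-1) = [[1, 0], [-6, 1]]  ->  [[-527, 98], [-2877, 535]]
... * rho(a) = [[1, 2], [-3, -5]]  ->  [[-821, -1544], [-4482, -8429]]
... * rho(b^-1) = [[1, 0], [-6, 1]]  ->  [[8443, -1544], [46092, -8429]]
... * rho(a) = [[1, 2], [-3, -5]]  ->  [[13075, 24606], [71379, 134329]]
... * rho(b^-1) = [[1, 0], [-6, 1]]  ->  [[-134561, 24606], [-734595, 134329]]
... * rho(a) = [[1, 2], [-3, -5]]  ->  [[-208379, -392152], [-1137582, -2140835]]
tr = -208379 + -2140835 = -2349214

-2349214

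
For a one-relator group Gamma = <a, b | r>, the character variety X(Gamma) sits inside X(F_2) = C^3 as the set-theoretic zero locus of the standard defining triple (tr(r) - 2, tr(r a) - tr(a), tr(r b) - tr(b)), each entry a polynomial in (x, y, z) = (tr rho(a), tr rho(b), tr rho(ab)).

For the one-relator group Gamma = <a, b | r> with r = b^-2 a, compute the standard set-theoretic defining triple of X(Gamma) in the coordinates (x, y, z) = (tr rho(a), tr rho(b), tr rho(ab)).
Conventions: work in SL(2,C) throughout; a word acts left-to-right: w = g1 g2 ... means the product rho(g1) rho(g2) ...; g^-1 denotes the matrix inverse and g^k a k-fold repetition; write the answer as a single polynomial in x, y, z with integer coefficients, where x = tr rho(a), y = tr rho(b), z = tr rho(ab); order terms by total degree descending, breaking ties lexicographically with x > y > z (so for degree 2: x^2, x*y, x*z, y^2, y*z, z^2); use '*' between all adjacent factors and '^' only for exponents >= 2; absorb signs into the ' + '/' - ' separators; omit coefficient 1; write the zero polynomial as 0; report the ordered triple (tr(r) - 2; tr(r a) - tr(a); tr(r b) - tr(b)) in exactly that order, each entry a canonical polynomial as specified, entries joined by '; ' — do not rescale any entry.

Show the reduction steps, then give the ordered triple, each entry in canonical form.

x*y^2 - y*z - x - 2; x^2*y^2 - x*y*z - x^2 - y^2 - x + 2; x*y - y - z

tr(a b^-1) = tr(a)*tr(b) - tr(a b) = x*y - z
tr(b^-2 a) = tr(a b^-1)*tr(b) - tr(a) = x*y^2 - y*z - x
tr(a^2) = tr(a)*tr(a) - tr(1) = x^2 - 2
and tr(a^2 b) = tr(a)*tr(b a) - tr(b) = x*z - y
next, tr(b^-1 a^2) = tr(a^2)*tr(b) - tr(a^2 b) = x^2*y - x*z - y
tr(b^-2 a^2) = tr(b^-1 a^2)*tr(b) - tr(b^-1 a^2 b) = x^2*y^2 - x*y*z - x^2 - y^2 + 2
assemble the triple (tr(r) - 2; tr(r a) - x; tr(r b) - y)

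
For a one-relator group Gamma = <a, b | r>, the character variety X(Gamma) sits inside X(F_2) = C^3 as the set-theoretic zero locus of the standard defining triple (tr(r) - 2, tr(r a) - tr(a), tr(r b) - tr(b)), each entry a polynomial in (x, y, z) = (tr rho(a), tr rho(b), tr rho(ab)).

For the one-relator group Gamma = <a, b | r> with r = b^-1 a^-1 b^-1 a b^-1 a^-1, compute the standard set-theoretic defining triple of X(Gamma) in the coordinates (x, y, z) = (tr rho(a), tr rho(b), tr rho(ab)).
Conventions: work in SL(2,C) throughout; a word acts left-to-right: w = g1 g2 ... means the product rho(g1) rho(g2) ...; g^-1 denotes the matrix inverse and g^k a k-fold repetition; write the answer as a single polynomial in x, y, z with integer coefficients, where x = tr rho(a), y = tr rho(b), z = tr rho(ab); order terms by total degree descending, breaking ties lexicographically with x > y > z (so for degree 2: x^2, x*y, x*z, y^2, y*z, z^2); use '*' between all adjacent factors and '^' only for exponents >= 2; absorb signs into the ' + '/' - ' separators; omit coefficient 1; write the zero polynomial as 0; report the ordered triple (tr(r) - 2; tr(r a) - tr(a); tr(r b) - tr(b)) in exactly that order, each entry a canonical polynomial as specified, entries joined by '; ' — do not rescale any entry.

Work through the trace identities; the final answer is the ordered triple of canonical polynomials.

x*y*z^2 - x^2*z - z^3 - x*y + 3*z - 2; x*y^2*z - x^2*y - y*z^2 - x + y; x^2*y*z - x^3 - x*y^2 - x*z^2 + y*z + 3*x - y

trace(b^-1) = trace(b) = y
apply: trace(b^-2) = trace(b^-1)*trace(b) - trace(1)  (eliminate b^-1) = y^2 - 2
trace(a b^-1) = trace(a)*trace(b) - trace(a b)  (eliminate b^-1) = x*y - z
trace(b^-2 a) = trace(a b^-1)*trace(b) - trace(a)  (eliminate b^-1) = x*y^2 - y*z - x
trace(b^-1 a^-1 b^-1) = trace(b^-2)*trace(a) - trace(b^-2 a)  (eliminate a^-1) = y*z - x
trace(a b a) = trace(a)*trace(b a) - trace(b)  (reduce the a square) = x*z - y
trace(b a b a) = trace(b a)*trace(b a) - trace(1)  (split on b) = z^2 - 2
use: trace(a b a b a) = trace(a)*trace(b a b a) - trace(b a b)  (reduce the a square) = x*z^2 - y*z - x
apply: trace(a b a b a b) = trace(b a)*trace(b a b a) - trace(b^-1 a^-1)  (split on b) = z^3 - 3*z
apply: trace(b^-1 a b a b a) = trace(a b a b a)*trace(b) - trace(a b a b a b)  (eliminate b^-1) = x*y*z^2 - y^2*z - z^3 - x*y + 3*z
use: trace(b a b a^-1 b^-1 a) = trace(b^-1 a b a b)*trace(a) - trace(b^-1 a b a b a)  (eliminate a^-1) = -x*y*z^2 + x^2*z + y^2*z + z^3 - 3*z
trace(a b a^-1 b^-1 a^-1 b) = trace(b a b a^-1 b^-1)*trace(a) - trace(b a b a^-1 b^-1 a)  (eliminate a^-1) = x*y*z^2 - x^2*z - y^2*z - z^3 + x*y + 3*z
apply: trace(a^-1 b^-1 a^-1 b^-1 a b) = trace(a b a^-1 b^-1 a^-1)*trace(b) - trace(a b a^-1 b^-1 a^-1 b)  (eliminate b^-1) = -x*y*z^2 + x^2*z + y^2*z + z^3 - 3*z
apply: trace(b^-1 a^-1 b^-1 a b^-1 a^-1) = trace(a^-1 b^-1 a^-1 b^-1 a)*trace(b) - trace(a^-1 b^-1 a^-1 b^-1 a b)  (eliminate b^-1) = x*y*z^2 - x^2*z - z^3 - x*y + 3*z
apply: trace(a^-1 b a b) = trace(b a b)*trace(a) - trace(b a b a)  (eliminate a^-1) = x*y*z - x^2 - z^2 + 2
trace(a b^-1 a^-1 b) = trace(a^-1 b a)*trace(b) - trace(a^-1 b a b)  (eliminate b^-1) = -x*y*z + x^2 + y^2 + z^2 - 2
trace(b^-1 a^-1 b^-1 a) = trace(a b^-1 a^-1)*trace(b) - trace(a b^-1 a^-1 b)  (eliminate b^-1) = x*y*z - x^2 - z^2 + 2
use: trace(b^-1 a^-1 b^-1 a b^-1) = trace(b^-1 a^-1 b^-1 a)*trace(b) - trace(b^-1 a^-1 b^-1 a b)  (eliminate b^-1) = x*y^2*z - x^2*y - y*z^2 + y
apply: trace(a^-1 b^-1 a b^-1 a^-1) = trace(a^-1 b^-1 a b^-1)*trace(a) - trace(a^-1 b^-1 a b^-1 a) = x^2*y*z - x^3 - x*y^2 - x*z^2 + y*z + 3*x
assemble the triple (trace(r) - 2; trace(r a) - x; trace(r b) - y)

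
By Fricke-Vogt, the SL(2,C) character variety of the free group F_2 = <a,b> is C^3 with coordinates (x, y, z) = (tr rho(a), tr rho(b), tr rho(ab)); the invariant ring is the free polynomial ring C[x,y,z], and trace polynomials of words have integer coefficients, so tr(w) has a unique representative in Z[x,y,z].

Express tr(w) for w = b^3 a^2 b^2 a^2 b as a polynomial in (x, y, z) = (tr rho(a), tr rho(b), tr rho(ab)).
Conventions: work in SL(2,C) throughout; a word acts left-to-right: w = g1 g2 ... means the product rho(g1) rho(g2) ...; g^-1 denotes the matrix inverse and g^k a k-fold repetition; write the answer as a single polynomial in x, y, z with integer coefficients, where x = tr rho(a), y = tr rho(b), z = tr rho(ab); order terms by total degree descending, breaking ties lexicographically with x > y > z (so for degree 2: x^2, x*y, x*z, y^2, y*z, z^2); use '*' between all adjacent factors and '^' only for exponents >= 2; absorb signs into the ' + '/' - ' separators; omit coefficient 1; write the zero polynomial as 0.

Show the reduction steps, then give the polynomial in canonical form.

x^2*y^4*z^2 - 2*x^3*y^3*z - 2*x*y^5*z + x^4*y^2 + 2*x^2*y^4 - 2*x^2*y^2*z^2 + y^6 + 3*x^3*y*z + 8*x*y^3*z - x^4 - 7*x^2*y^2 - 6*y^4 - 6*x*y*z + 4*x^2 + 9*y^2 - 2

tr(a b a b) = tr(b a) tr(b a) - tr(1)  (split on b) = z^2 - 2
and tr(a b a) = tr(a) tr(b a) - tr(b)  (reduce the a square) = x*z - y
and tr(a b^2 a b) = tr(b) tr(a b a b) - tr(a b a)  (reduce the b square) = y*z^2 - x*z - y
tr(b^2 a) = tr(b) tr(a b) - tr(a)  (reduce the b square) = y*z - x
and tr(b^2) = tr(b) tr(b) - tr(1)  (reduce the b square) = y^2 - 2
next, tr(a b^2 a) = tr(a) tr(b^2 a) - tr(b^2)  (reduce the a square) = x*y*z - x^2 - y^2 + 2
tr(b^2 a b^2 a) = tr(b) tr(a b^2 a b) - tr(a b^2 a)  (reduce the b square) = y^2*z^2 - 2*x*y*z + x^2 - 2
tr(a b^3) = tr(b) tr(a b^2) - tr(a b)  (reduce the b square) = y^2*z - x*y - z
and tr(b^2 a b^2) = tr(b) tr(a b^3) - tr(a b^2)  (reduce the b square) = y^3*z - x*y^2 - 2*y*z + x
tr(b^2 a^2 b^2 a) = tr(a) tr(b^2 a b^2 a) - tr(b^2 a b^2)  (reduce the a square) = x*y^2*z^2 - 2*x^2*y*z - y^3*z + x^3 + x*y^2 + 2*y*z - 3*x
next, tr(b^3) = tr(b) tr(b^2) - tr(b)  (reduce the b square) = y^3 - 3*y
next, tr(b^2 a^2 b) = tr(a) tr(b^3 a) - tr(b^3)  (reduce the a square) = x*y^2*z - x^2*y - y^3 - x*z + 3*y
tr(b^2 a^2 b^2) = tr(b) tr(b^2 a^2 b) - tr(b^2 a^2)  (reduce the b square) = x*y^3*z - x^2*y^2 - y^4 - 2*x*y*z + x^2 + 4*y^2 - 2
and tr(b a^2 b^2 a^2 b) = tr(a) tr(b^2 a^2 b^2 a) - tr(b^2 a^2 b^2)  (reduce the a square) = x^2*y^2*z^2 - 2*x^3*y*z - 2*x*y^3*z + x^4 + 2*x^2*y^2 + y^4 + 4*x*y*z - 4*x^2 - 4*y^2 + 2
tr(b a^2 b^2 a) = tr(a) tr(b^2 a b a) - tr(b^2 a b)  (reduce the a square) = x*y*z^2 - x^2*z - y^2*z + z
next, tr(b a^2 b^2 a^2) = tr(a) tr(b a^2 b^2 a) - tr(b a^2 b^2)  (reduce the a square) = x^2*y*z^2 - x^3*z - 2*x*y^2*z + x^2*y + y^3 + 2*x*z - 3*y
tr(b^2 a^2 b^2 a^2 b) = tr(b) tr(b a^2 b^2 a^2 b) - tr(b a^2 b^2 a^2)  (reduce the b square) = x^2*y^3*z^2 - 2*x^3*y^2*z - 2*x*y^4*z + x^4*y + 2*x^2*y^3 - x^2*y*z^2 + y^5 + x^3*z + 6*x*y^2*z - 5*x^2*y - 5*y^3 - 2*x*z + 5*y
and tr(b^3 a^2 b^2 a^2 b) = tr(b) tr(b^2 a^2 b^2 a^2 b) - tr(b^2 a^2 b^2 a^2)  (reduce the b square) = x^2*y^4*z^2 - 2*x^3*y^3*z - 2*x*y^5*z + x^4*y^2 + 2*x^2*y^4 - 2*x^2*y^2*z^2 + y^6 + 3*x^3*y*z + 8*x*y^3*z - x^4 - 7*x^2*y^2 - 6*y^4 - 6*x*y*z + 4*x^2 + 9*y^2 - 2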